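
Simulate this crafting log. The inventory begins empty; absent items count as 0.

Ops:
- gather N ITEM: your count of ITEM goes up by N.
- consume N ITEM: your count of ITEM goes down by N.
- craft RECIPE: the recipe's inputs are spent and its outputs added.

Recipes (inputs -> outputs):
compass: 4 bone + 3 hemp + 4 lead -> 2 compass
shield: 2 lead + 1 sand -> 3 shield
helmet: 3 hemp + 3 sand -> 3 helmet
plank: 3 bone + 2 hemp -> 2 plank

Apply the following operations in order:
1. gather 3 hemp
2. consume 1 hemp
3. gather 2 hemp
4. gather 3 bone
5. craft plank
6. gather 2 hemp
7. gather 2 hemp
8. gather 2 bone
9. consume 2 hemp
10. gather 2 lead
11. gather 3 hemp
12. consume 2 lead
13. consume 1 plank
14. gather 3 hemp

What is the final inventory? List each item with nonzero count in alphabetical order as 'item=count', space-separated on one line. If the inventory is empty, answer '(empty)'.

After 1 (gather 3 hemp): hemp=3
After 2 (consume 1 hemp): hemp=2
After 3 (gather 2 hemp): hemp=4
After 4 (gather 3 bone): bone=3 hemp=4
After 5 (craft plank): hemp=2 plank=2
After 6 (gather 2 hemp): hemp=4 plank=2
After 7 (gather 2 hemp): hemp=6 plank=2
After 8 (gather 2 bone): bone=2 hemp=6 plank=2
After 9 (consume 2 hemp): bone=2 hemp=4 plank=2
After 10 (gather 2 lead): bone=2 hemp=4 lead=2 plank=2
After 11 (gather 3 hemp): bone=2 hemp=7 lead=2 plank=2
After 12 (consume 2 lead): bone=2 hemp=7 plank=2
After 13 (consume 1 plank): bone=2 hemp=7 plank=1
After 14 (gather 3 hemp): bone=2 hemp=10 plank=1

Answer: bone=2 hemp=10 plank=1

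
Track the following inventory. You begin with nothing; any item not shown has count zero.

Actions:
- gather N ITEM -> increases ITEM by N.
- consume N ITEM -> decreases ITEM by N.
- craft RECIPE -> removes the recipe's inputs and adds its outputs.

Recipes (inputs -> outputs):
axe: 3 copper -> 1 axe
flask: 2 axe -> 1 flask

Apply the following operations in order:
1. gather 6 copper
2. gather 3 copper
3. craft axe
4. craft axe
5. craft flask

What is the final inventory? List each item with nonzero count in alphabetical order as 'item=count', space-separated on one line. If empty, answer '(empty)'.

After 1 (gather 6 copper): copper=6
After 2 (gather 3 copper): copper=9
After 3 (craft axe): axe=1 copper=6
After 4 (craft axe): axe=2 copper=3
After 5 (craft flask): copper=3 flask=1

Answer: copper=3 flask=1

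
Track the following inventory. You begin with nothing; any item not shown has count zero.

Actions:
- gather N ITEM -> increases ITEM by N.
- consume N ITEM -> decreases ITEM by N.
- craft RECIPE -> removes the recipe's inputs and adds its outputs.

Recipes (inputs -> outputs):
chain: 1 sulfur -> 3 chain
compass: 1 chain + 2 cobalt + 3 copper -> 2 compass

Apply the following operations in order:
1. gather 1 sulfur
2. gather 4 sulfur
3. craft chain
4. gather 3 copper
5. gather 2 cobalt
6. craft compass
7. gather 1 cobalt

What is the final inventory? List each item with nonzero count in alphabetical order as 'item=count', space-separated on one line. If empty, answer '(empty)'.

After 1 (gather 1 sulfur): sulfur=1
After 2 (gather 4 sulfur): sulfur=5
After 3 (craft chain): chain=3 sulfur=4
After 4 (gather 3 copper): chain=3 copper=3 sulfur=4
After 5 (gather 2 cobalt): chain=3 cobalt=2 copper=3 sulfur=4
After 6 (craft compass): chain=2 compass=2 sulfur=4
After 7 (gather 1 cobalt): chain=2 cobalt=1 compass=2 sulfur=4

Answer: chain=2 cobalt=1 compass=2 sulfur=4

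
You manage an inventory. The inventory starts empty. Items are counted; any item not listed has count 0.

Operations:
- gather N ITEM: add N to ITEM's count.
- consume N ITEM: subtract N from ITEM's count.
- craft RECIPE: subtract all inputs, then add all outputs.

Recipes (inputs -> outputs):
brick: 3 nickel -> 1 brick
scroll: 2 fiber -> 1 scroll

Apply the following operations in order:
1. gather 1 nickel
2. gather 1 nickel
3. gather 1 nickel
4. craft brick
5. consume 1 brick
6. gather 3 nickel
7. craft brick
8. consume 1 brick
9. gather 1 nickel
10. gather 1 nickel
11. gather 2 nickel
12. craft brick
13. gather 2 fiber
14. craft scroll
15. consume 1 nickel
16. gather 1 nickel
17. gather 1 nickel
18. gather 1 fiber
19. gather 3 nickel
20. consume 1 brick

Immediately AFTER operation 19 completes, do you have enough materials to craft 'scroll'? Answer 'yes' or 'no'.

Answer: no

Derivation:
After 1 (gather 1 nickel): nickel=1
After 2 (gather 1 nickel): nickel=2
After 3 (gather 1 nickel): nickel=3
After 4 (craft brick): brick=1
After 5 (consume 1 brick): (empty)
After 6 (gather 3 nickel): nickel=3
After 7 (craft brick): brick=1
After 8 (consume 1 brick): (empty)
After 9 (gather 1 nickel): nickel=1
After 10 (gather 1 nickel): nickel=2
After 11 (gather 2 nickel): nickel=4
After 12 (craft brick): brick=1 nickel=1
After 13 (gather 2 fiber): brick=1 fiber=2 nickel=1
After 14 (craft scroll): brick=1 nickel=1 scroll=1
After 15 (consume 1 nickel): brick=1 scroll=1
After 16 (gather 1 nickel): brick=1 nickel=1 scroll=1
After 17 (gather 1 nickel): brick=1 nickel=2 scroll=1
After 18 (gather 1 fiber): brick=1 fiber=1 nickel=2 scroll=1
After 19 (gather 3 nickel): brick=1 fiber=1 nickel=5 scroll=1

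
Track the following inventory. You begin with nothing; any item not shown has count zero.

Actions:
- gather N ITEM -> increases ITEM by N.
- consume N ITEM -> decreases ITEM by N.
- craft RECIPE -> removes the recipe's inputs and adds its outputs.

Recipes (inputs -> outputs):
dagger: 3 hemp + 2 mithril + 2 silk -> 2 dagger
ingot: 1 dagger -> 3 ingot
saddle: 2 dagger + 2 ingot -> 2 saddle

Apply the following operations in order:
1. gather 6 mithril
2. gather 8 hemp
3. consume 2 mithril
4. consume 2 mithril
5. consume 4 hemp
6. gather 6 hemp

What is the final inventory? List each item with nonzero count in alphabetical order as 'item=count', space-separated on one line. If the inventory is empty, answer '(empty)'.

After 1 (gather 6 mithril): mithril=6
After 2 (gather 8 hemp): hemp=8 mithril=6
After 3 (consume 2 mithril): hemp=8 mithril=4
After 4 (consume 2 mithril): hemp=8 mithril=2
After 5 (consume 4 hemp): hemp=4 mithril=2
After 6 (gather 6 hemp): hemp=10 mithril=2

Answer: hemp=10 mithril=2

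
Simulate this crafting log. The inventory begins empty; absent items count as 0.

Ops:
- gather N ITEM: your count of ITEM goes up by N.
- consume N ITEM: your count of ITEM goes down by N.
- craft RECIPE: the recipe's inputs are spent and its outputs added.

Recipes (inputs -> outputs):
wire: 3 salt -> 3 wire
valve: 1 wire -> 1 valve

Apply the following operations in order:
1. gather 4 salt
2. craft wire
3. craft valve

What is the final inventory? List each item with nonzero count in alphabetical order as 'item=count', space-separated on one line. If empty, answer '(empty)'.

Answer: salt=1 valve=1 wire=2

Derivation:
After 1 (gather 4 salt): salt=4
After 2 (craft wire): salt=1 wire=3
After 3 (craft valve): salt=1 valve=1 wire=2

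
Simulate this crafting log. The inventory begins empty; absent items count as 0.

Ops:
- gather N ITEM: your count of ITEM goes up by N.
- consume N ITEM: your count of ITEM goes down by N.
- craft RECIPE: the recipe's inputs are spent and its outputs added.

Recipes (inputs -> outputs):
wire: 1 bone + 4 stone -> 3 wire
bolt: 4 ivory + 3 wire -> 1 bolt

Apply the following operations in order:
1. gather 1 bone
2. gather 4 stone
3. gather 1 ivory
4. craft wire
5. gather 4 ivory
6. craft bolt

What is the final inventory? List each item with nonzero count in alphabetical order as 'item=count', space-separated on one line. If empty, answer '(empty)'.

Answer: bolt=1 ivory=1

Derivation:
After 1 (gather 1 bone): bone=1
After 2 (gather 4 stone): bone=1 stone=4
After 3 (gather 1 ivory): bone=1 ivory=1 stone=4
After 4 (craft wire): ivory=1 wire=3
After 5 (gather 4 ivory): ivory=5 wire=3
After 6 (craft bolt): bolt=1 ivory=1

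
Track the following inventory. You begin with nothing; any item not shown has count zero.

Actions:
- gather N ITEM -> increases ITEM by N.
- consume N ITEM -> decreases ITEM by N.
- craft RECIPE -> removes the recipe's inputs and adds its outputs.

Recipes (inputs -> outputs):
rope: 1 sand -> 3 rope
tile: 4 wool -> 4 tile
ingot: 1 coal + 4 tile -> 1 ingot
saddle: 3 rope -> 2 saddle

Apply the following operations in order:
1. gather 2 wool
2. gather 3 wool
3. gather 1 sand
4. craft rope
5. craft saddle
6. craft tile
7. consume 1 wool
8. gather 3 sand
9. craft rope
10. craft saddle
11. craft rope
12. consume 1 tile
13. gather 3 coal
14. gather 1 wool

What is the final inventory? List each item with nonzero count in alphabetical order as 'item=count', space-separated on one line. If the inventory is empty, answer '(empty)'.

Answer: coal=3 rope=3 saddle=4 sand=1 tile=3 wool=1

Derivation:
After 1 (gather 2 wool): wool=2
After 2 (gather 3 wool): wool=5
After 3 (gather 1 sand): sand=1 wool=5
After 4 (craft rope): rope=3 wool=5
After 5 (craft saddle): saddle=2 wool=5
After 6 (craft tile): saddle=2 tile=4 wool=1
After 7 (consume 1 wool): saddle=2 tile=4
After 8 (gather 3 sand): saddle=2 sand=3 tile=4
After 9 (craft rope): rope=3 saddle=2 sand=2 tile=4
After 10 (craft saddle): saddle=4 sand=2 tile=4
After 11 (craft rope): rope=3 saddle=4 sand=1 tile=4
After 12 (consume 1 tile): rope=3 saddle=4 sand=1 tile=3
After 13 (gather 3 coal): coal=3 rope=3 saddle=4 sand=1 tile=3
After 14 (gather 1 wool): coal=3 rope=3 saddle=4 sand=1 tile=3 wool=1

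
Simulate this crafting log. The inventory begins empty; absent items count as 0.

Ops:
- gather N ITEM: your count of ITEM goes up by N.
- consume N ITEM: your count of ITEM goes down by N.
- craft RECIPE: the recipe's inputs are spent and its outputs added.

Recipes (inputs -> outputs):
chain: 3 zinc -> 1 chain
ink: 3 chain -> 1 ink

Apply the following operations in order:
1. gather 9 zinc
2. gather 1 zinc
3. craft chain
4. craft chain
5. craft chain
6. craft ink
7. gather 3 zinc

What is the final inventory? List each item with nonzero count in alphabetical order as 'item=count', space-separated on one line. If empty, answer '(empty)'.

Answer: ink=1 zinc=4

Derivation:
After 1 (gather 9 zinc): zinc=9
After 2 (gather 1 zinc): zinc=10
After 3 (craft chain): chain=1 zinc=7
After 4 (craft chain): chain=2 zinc=4
After 5 (craft chain): chain=3 zinc=1
After 6 (craft ink): ink=1 zinc=1
After 7 (gather 3 zinc): ink=1 zinc=4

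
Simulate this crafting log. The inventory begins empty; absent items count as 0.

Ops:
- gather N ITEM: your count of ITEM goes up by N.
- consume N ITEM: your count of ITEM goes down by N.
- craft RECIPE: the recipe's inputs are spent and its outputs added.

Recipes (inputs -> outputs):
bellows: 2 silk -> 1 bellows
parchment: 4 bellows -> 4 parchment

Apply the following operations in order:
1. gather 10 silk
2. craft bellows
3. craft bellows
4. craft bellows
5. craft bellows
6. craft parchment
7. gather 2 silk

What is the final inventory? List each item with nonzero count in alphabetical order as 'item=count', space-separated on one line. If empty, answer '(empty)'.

After 1 (gather 10 silk): silk=10
After 2 (craft bellows): bellows=1 silk=8
After 3 (craft bellows): bellows=2 silk=6
After 4 (craft bellows): bellows=3 silk=4
After 5 (craft bellows): bellows=4 silk=2
After 6 (craft parchment): parchment=4 silk=2
After 7 (gather 2 silk): parchment=4 silk=4

Answer: parchment=4 silk=4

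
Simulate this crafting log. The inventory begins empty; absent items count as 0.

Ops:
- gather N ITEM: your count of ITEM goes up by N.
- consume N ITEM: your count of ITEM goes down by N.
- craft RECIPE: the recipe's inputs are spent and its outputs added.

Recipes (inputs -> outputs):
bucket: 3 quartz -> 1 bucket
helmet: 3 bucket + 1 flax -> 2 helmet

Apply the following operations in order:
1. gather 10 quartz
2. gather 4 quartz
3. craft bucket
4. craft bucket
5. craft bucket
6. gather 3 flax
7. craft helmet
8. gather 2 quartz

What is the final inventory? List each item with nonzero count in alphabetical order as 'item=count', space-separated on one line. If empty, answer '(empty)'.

Answer: flax=2 helmet=2 quartz=7

Derivation:
After 1 (gather 10 quartz): quartz=10
After 2 (gather 4 quartz): quartz=14
After 3 (craft bucket): bucket=1 quartz=11
After 4 (craft bucket): bucket=2 quartz=8
After 5 (craft bucket): bucket=3 quartz=5
After 6 (gather 3 flax): bucket=3 flax=3 quartz=5
After 7 (craft helmet): flax=2 helmet=2 quartz=5
After 8 (gather 2 quartz): flax=2 helmet=2 quartz=7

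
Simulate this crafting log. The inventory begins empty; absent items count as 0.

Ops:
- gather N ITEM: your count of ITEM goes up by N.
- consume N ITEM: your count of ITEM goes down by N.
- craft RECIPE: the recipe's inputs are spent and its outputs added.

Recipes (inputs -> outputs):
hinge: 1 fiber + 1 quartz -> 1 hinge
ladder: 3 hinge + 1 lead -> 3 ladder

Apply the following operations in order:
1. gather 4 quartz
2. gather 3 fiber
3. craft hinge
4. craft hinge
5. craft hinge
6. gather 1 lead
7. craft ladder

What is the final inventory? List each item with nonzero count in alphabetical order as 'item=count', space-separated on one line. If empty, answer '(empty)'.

Answer: ladder=3 quartz=1

Derivation:
After 1 (gather 4 quartz): quartz=4
After 2 (gather 3 fiber): fiber=3 quartz=4
After 3 (craft hinge): fiber=2 hinge=1 quartz=3
After 4 (craft hinge): fiber=1 hinge=2 quartz=2
After 5 (craft hinge): hinge=3 quartz=1
After 6 (gather 1 lead): hinge=3 lead=1 quartz=1
After 7 (craft ladder): ladder=3 quartz=1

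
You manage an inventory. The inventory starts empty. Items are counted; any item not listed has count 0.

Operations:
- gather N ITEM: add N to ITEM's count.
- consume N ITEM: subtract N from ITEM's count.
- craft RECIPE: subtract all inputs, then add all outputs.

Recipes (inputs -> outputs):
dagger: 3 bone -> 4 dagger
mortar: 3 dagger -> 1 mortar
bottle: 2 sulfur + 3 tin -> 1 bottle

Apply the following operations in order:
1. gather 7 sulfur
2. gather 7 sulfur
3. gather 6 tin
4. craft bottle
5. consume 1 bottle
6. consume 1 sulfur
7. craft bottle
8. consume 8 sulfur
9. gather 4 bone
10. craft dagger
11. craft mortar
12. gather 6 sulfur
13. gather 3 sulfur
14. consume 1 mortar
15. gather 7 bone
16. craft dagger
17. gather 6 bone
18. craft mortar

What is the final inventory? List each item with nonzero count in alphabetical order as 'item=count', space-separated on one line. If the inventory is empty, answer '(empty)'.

Answer: bone=11 bottle=1 dagger=2 mortar=1 sulfur=10

Derivation:
After 1 (gather 7 sulfur): sulfur=7
After 2 (gather 7 sulfur): sulfur=14
After 3 (gather 6 tin): sulfur=14 tin=6
After 4 (craft bottle): bottle=1 sulfur=12 tin=3
After 5 (consume 1 bottle): sulfur=12 tin=3
After 6 (consume 1 sulfur): sulfur=11 tin=3
After 7 (craft bottle): bottle=1 sulfur=9
After 8 (consume 8 sulfur): bottle=1 sulfur=1
After 9 (gather 4 bone): bone=4 bottle=1 sulfur=1
After 10 (craft dagger): bone=1 bottle=1 dagger=4 sulfur=1
After 11 (craft mortar): bone=1 bottle=1 dagger=1 mortar=1 sulfur=1
After 12 (gather 6 sulfur): bone=1 bottle=1 dagger=1 mortar=1 sulfur=7
After 13 (gather 3 sulfur): bone=1 bottle=1 dagger=1 mortar=1 sulfur=10
After 14 (consume 1 mortar): bone=1 bottle=1 dagger=1 sulfur=10
After 15 (gather 7 bone): bone=8 bottle=1 dagger=1 sulfur=10
After 16 (craft dagger): bone=5 bottle=1 dagger=5 sulfur=10
After 17 (gather 6 bone): bone=11 bottle=1 dagger=5 sulfur=10
After 18 (craft mortar): bone=11 bottle=1 dagger=2 mortar=1 sulfur=10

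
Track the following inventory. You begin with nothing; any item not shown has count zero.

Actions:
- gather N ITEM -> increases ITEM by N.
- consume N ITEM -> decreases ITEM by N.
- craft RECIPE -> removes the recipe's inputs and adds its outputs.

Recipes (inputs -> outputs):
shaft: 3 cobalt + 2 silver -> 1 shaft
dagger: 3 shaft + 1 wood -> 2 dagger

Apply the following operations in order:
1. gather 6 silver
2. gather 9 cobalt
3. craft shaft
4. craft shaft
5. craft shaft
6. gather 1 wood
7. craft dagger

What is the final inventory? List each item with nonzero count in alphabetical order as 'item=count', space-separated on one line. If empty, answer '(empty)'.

Answer: dagger=2

Derivation:
After 1 (gather 6 silver): silver=6
After 2 (gather 9 cobalt): cobalt=9 silver=6
After 3 (craft shaft): cobalt=6 shaft=1 silver=4
After 4 (craft shaft): cobalt=3 shaft=2 silver=2
After 5 (craft shaft): shaft=3
After 6 (gather 1 wood): shaft=3 wood=1
After 7 (craft dagger): dagger=2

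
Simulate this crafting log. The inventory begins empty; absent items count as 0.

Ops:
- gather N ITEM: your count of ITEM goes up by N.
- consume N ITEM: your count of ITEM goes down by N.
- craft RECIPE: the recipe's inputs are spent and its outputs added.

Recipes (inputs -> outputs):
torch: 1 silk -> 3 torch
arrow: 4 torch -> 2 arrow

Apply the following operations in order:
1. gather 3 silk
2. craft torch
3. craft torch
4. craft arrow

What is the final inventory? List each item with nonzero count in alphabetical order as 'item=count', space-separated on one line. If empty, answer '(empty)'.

Answer: arrow=2 silk=1 torch=2

Derivation:
After 1 (gather 3 silk): silk=3
After 2 (craft torch): silk=2 torch=3
After 3 (craft torch): silk=1 torch=6
After 4 (craft arrow): arrow=2 silk=1 torch=2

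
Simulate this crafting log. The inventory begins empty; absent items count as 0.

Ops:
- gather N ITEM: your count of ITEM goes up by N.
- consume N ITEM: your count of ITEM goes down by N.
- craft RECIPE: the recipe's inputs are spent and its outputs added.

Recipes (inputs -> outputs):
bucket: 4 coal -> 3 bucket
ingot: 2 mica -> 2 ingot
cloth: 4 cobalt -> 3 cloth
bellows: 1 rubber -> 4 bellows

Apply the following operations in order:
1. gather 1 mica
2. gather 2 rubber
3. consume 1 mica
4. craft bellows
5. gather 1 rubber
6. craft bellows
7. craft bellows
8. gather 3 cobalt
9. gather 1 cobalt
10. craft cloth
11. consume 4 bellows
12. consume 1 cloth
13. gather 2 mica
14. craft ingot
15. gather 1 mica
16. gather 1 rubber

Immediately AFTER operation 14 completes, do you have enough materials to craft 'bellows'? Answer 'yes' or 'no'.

Answer: no

Derivation:
After 1 (gather 1 mica): mica=1
After 2 (gather 2 rubber): mica=1 rubber=2
After 3 (consume 1 mica): rubber=2
After 4 (craft bellows): bellows=4 rubber=1
After 5 (gather 1 rubber): bellows=4 rubber=2
After 6 (craft bellows): bellows=8 rubber=1
After 7 (craft bellows): bellows=12
After 8 (gather 3 cobalt): bellows=12 cobalt=3
After 9 (gather 1 cobalt): bellows=12 cobalt=4
After 10 (craft cloth): bellows=12 cloth=3
After 11 (consume 4 bellows): bellows=8 cloth=3
After 12 (consume 1 cloth): bellows=8 cloth=2
After 13 (gather 2 mica): bellows=8 cloth=2 mica=2
After 14 (craft ingot): bellows=8 cloth=2 ingot=2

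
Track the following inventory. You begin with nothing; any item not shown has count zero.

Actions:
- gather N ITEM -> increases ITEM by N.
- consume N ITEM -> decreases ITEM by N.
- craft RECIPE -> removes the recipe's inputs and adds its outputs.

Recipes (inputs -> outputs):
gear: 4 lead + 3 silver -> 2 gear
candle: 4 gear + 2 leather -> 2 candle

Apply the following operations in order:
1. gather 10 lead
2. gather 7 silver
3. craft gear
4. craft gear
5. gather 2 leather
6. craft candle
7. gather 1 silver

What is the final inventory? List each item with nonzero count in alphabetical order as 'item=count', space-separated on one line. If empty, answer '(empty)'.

Answer: candle=2 lead=2 silver=2

Derivation:
After 1 (gather 10 lead): lead=10
After 2 (gather 7 silver): lead=10 silver=7
After 3 (craft gear): gear=2 lead=6 silver=4
After 4 (craft gear): gear=4 lead=2 silver=1
After 5 (gather 2 leather): gear=4 lead=2 leather=2 silver=1
After 6 (craft candle): candle=2 lead=2 silver=1
After 7 (gather 1 silver): candle=2 lead=2 silver=2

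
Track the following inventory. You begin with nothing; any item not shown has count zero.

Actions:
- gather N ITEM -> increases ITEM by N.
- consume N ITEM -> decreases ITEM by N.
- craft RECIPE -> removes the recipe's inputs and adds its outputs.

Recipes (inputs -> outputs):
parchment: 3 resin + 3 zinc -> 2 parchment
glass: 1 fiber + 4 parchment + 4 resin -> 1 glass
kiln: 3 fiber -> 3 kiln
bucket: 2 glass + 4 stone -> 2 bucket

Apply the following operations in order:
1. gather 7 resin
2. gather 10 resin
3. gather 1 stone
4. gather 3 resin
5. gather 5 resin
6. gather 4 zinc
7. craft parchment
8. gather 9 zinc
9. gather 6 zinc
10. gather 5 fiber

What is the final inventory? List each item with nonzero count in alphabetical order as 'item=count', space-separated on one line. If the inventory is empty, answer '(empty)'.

Answer: fiber=5 parchment=2 resin=22 stone=1 zinc=16

Derivation:
After 1 (gather 7 resin): resin=7
After 2 (gather 10 resin): resin=17
After 3 (gather 1 stone): resin=17 stone=1
After 4 (gather 3 resin): resin=20 stone=1
After 5 (gather 5 resin): resin=25 stone=1
After 6 (gather 4 zinc): resin=25 stone=1 zinc=4
After 7 (craft parchment): parchment=2 resin=22 stone=1 zinc=1
After 8 (gather 9 zinc): parchment=2 resin=22 stone=1 zinc=10
After 9 (gather 6 zinc): parchment=2 resin=22 stone=1 zinc=16
After 10 (gather 5 fiber): fiber=5 parchment=2 resin=22 stone=1 zinc=16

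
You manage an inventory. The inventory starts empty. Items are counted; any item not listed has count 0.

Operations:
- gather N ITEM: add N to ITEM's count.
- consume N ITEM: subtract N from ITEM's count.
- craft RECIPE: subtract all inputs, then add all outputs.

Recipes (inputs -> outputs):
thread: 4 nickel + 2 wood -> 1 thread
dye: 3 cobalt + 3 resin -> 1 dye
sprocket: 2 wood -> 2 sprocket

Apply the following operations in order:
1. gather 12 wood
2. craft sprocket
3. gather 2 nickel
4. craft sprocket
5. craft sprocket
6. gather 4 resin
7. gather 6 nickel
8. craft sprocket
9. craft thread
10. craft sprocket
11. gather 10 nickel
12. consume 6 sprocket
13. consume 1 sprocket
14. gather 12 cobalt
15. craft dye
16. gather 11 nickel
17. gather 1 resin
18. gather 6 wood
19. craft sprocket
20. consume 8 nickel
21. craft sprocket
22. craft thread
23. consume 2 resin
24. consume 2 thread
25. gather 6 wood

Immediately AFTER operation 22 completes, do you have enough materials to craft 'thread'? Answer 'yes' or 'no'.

Answer: no

Derivation:
After 1 (gather 12 wood): wood=12
After 2 (craft sprocket): sprocket=2 wood=10
After 3 (gather 2 nickel): nickel=2 sprocket=2 wood=10
After 4 (craft sprocket): nickel=2 sprocket=4 wood=8
After 5 (craft sprocket): nickel=2 sprocket=6 wood=6
After 6 (gather 4 resin): nickel=2 resin=4 sprocket=6 wood=6
After 7 (gather 6 nickel): nickel=8 resin=4 sprocket=6 wood=6
After 8 (craft sprocket): nickel=8 resin=4 sprocket=8 wood=4
After 9 (craft thread): nickel=4 resin=4 sprocket=8 thread=1 wood=2
After 10 (craft sprocket): nickel=4 resin=4 sprocket=10 thread=1
After 11 (gather 10 nickel): nickel=14 resin=4 sprocket=10 thread=1
After 12 (consume 6 sprocket): nickel=14 resin=4 sprocket=4 thread=1
After 13 (consume 1 sprocket): nickel=14 resin=4 sprocket=3 thread=1
After 14 (gather 12 cobalt): cobalt=12 nickel=14 resin=4 sprocket=3 thread=1
After 15 (craft dye): cobalt=9 dye=1 nickel=14 resin=1 sprocket=3 thread=1
After 16 (gather 11 nickel): cobalt=9 dye=1 nickel=25 resin=1 sprocket=3 thread=1
After 17 (gather 1 resin): cobalt=9 dye=1 nickel=25 resin=2 sprocket=3 thread=1
After 18 (gather 6 wood): cobalt=9 dye=1 nickel=25 resin=2 sprocket=3 thread=1 wood=6
After 19 (craft sprocket): cobalt=9 dye=1 nickel=25 resin=2 sprocket=5 thread=1 wood=4
After 20 (consume 8 nickel): cobalt=9 dye=1 nickel=17 resin=2 sprocket=5 thread=1 wood=4
After 21 (craft sprocket): cobalt=9 dye=1 nickel=17 resin=2 sprocket=7 thread=1 wood=2
After 22 (craft thread): cobalt=9 dye=1 nickel=13 resin=2 sprocket=7 thread=2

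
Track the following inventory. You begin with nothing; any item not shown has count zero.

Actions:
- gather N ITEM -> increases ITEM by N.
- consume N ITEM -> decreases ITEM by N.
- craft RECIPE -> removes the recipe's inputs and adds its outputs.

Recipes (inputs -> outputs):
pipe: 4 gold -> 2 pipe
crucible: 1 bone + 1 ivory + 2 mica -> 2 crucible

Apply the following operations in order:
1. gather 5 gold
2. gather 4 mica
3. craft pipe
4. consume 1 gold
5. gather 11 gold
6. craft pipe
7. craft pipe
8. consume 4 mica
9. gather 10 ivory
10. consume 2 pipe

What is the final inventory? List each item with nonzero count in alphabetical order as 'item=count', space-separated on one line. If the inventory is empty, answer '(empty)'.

After 1 (gather 5 gold): gold=5
After 2 (gather 4 mica): gold=5 mica=4
After 3 (craft pipe): gold=1 mica=4 pipe=2
After 4 (consume 1 gold): mica=4 pipe=2
After 5 (gather 11 gold): gold=11 mica=4 pipe=2
After 6 (craft pipe): gold=7 mica=4 pipe=4
After 7 (craft pipe): gold=3 mica=4 pipe=6
After 8 (consume 4 mica): gold=3 pipe=6
After 9 (gather 10 ivory): gold=3 ivory=10 pipe=6
After 10 (consume 2 pipe): gold=3 ivory=10 pipe=4

Answer: gold=3 ivory=10 pipe=4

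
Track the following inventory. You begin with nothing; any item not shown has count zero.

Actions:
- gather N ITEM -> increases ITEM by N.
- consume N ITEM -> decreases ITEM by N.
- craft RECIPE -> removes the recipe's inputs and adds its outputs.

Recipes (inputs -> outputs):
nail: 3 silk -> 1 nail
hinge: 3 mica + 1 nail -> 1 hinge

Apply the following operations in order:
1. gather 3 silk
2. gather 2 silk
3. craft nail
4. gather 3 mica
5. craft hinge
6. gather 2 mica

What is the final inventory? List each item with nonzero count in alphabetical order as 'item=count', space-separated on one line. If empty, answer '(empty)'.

After 1 (gather 3 silk): silk=3
After 2 (gather 2 silk): silk=5
After 3 (craft nail): nail=1 silk=2
After 4 (gather 3 mica): mica=3 nail=1 silk=2
After 5 (craft hinge): hinge=1 silk=2
After 6 (gather 2 mica): hinge=1 mica=2 silk=2

Answer: hinge=1 mica=2 silk=2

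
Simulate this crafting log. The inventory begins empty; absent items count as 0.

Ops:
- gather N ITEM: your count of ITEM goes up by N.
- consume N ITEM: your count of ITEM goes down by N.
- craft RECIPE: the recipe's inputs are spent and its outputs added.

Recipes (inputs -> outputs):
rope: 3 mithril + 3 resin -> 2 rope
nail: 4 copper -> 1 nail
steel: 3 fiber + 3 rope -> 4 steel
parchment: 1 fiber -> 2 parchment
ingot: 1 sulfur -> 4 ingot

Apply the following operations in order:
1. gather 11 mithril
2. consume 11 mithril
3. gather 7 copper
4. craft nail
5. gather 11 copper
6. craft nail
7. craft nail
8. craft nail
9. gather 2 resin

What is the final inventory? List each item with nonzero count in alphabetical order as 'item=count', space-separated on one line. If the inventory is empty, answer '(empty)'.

After 1 (gather 11 mithril): mithril=11
After 2 (consume 11 mithril): (empty)
After 3 (gather 7 copper): copper=7
After 4 (craft nail): copper=3 nail=1
After 5 (gather 11 copper): copper=14 nail=1
After 6 (craft nail): copper=10 nail=2
After 7 (craft nail): copper=6 nail=3
After 8 (craft nail): copper=2 nail=4
After 9 (gather 2 resin): copper=2 nail=4 resin=2

Answer: copper=2 nail=4 resin=2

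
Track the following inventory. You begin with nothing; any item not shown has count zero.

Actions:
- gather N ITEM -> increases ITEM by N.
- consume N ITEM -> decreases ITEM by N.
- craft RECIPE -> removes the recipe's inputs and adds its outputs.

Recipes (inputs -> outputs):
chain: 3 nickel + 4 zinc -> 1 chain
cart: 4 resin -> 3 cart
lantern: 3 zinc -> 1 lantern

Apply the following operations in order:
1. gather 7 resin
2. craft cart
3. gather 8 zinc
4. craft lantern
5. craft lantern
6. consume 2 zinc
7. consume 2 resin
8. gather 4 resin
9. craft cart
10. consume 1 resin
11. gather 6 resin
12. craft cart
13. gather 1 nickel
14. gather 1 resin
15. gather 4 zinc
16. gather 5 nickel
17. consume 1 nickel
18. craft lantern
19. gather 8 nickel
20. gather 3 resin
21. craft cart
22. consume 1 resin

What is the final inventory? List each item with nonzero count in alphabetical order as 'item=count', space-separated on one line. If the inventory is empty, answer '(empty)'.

After 1 (gather 7 resin): resin=7
After 2 (craft cart): cart=3 resin=3
After 3 (gather 8 zinc): cart=3 resin=3 zinc=8
After 4 (craft lantern): cart=3 lantern=1 resin=3 zinc=5
After 5 (craft lantern): cart=3 lantern=2 resin=3 zinc=2
After 6 (consume 2 zinc): cart=3 lantern=2 resin=3
After 7 (consume 2 resin): cart=3 lantern=2 resin=1
After 8 (gather 4 resin): cart=3 lantern=2 resin=5
After 9 (craft cart): cart=6 lantern=2 resin=1
After 10 (consume 1 resin): cart=6 lantern=2
After 11 (gather 6 resin): cart=6 lantern=2 resin=6
After 12 (craft cart): cart=9 lantern=2 resin=2
After 13 (gather 1 nickel): cart=9 lantern=2 nickel=1 resin=2
After 14 (gather 1 resin): cart=9 lantern=2 nickel=1 resin=3
After 15 (gather 4 zinc): cart=9 lantern=2 nickel=1 resin=3 zinc=4
After 16 (gather 5 nickel): cart=9 lantern=2 nickel=6 resin=3 zinc=4
After 17 (consume 1 nickel): cart=9 lantern=2 nickel=5 resin=3 zinc=4
After 18 (craft lantern): cart=9 lantern=3 nickel=5 resin=3 zinc=1
After 19 (gather 8 nickel): cart=9 lantern=3 nickel=13 resin=3 zinc=1
After 20 (gather 3 resin): cart=9 lantern=3 nickel=13 resin=6 zinc=1
After 21 (craft cart): cart=12 lantern=3 nickel=13 resin=2 zinc=1
After 22 (consume 1 resin): cart=12 lantern=3 nickel=13 resin=1 zinc=1

Answer: cart=12 lantern=3 nickel=13 resin=1 zinc=1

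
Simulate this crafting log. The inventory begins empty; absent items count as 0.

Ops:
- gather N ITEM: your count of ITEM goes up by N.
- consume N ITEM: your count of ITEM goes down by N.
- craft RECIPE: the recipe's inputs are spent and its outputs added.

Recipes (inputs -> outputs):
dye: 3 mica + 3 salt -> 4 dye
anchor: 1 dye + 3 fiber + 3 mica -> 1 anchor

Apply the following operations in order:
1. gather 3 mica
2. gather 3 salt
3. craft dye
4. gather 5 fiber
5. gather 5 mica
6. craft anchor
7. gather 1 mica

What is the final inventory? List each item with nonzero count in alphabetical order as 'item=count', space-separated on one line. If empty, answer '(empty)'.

After 1 (gather 3 mica): mica=3
After 2 (gather 3 salt): mica=3 salt=3
After 3 (craft dye): dye=4
After 4 (gather 5 fiber): dye=4 fiber=5
After 5 (gather 5 mica): dye=4 fiber=5 mica=5
After 6 (craft anchor): anchor=1 dye=3 fiber=2 mica=2
After 7 (gather 1 mica): anchor=1 dye=3 fiber=2 mica=3

Answer: anchor=1 dye=3 fiber=2 mica=3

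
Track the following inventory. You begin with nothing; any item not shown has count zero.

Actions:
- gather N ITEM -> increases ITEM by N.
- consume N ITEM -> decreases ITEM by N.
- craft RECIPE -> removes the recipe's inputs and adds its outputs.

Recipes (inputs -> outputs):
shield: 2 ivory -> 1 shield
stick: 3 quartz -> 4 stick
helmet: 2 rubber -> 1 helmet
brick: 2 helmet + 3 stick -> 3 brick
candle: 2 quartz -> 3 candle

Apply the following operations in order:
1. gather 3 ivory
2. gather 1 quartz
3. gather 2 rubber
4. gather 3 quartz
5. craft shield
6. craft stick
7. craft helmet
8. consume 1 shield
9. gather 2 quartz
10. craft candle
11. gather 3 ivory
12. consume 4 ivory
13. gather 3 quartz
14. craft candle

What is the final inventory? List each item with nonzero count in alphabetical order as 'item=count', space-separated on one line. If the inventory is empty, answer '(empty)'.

After 1 (gather 3 ivory): ivory=3
After 2 (gather 1 quartz): ivory=3 quartz=1
After 3 (gather 2 rubber): ivory=3 quartz=1 rubber=2
After 4 (gather 3 quartz): ivory=3 quartz=4 rubber=2
After 5 (craft shield): ivory=1 quartz=4 rubber=2 shield=1
After 6 (craft stick): ivory=1 quartz=1 rubber=2 shield=1 stick=4
After 7 (craft helmet): helmet=1 ivory=1 quartz=1 shield=1 stick=4
After 8 (consume 1 shield): helmet=1 ivory=1 quartz=1 stick=4
After 9 (gather 2 quartz): helmet=1 ivory=1 quartz=3 stick=4
After 10 (craft candle): candle=3 helmet=1 ivory=1 quartz=1 stick=4
After 11 (gather 3 ivory): candle=3 helmet=1 ivory=4 quartz=1 stick=4
After 12 (consume 4 ivory): candle=3 helmet=1 quartz=1 stick=4
After 13 (gather 3 quartz): candle=3 helmet=1 quartz=4 stick=4
After 14 (craft candle): candle=6 helmet=1 quartz=2 stick=4

Answer: candle=6 helmet=1 quartz=2 stick=4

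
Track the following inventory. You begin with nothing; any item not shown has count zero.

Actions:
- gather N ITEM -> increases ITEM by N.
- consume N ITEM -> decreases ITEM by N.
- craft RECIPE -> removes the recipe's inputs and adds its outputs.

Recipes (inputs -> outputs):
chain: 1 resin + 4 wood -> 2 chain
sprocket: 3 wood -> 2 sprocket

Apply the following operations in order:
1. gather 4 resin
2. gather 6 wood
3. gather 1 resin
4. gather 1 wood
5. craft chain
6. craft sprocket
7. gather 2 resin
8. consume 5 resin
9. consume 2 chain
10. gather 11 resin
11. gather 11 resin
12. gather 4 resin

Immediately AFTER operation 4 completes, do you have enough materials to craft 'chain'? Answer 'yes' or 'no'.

After 1 (gather 4 resin): resin=4
After 2 (gather 6 wood): resin=4 wood=6
After 3 (gather 1 resin): resin=5 wood=6
After 4 (gather 1 wood): resin=5 wood=7

Answer: yes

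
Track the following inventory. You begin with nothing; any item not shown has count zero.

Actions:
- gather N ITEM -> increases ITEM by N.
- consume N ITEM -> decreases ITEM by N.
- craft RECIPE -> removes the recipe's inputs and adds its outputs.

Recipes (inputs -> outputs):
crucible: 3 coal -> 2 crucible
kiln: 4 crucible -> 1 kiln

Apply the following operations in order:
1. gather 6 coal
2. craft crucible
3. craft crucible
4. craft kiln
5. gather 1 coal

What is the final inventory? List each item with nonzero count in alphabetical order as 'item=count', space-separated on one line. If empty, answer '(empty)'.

After 1 (gather 6 coal): coal=6
After 2 (craft crucible): coal=3 crucible=2
After 3 (craft crucible): crucible=4
After 4 (craft kiln): kiln=1
After 5 (gather 1 coal): coal=1 kiln=1

Answer: coal=1 kiln=1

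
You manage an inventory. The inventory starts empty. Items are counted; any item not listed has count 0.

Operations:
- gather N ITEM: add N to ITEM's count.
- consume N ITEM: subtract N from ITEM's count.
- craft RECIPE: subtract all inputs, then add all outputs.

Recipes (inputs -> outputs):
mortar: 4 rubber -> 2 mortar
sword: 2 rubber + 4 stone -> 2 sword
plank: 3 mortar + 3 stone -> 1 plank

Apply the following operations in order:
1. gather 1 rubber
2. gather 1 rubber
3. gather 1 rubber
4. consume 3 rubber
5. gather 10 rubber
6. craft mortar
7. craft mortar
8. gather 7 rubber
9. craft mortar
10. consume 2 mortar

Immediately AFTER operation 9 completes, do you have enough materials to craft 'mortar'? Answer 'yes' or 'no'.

After 1 (gather 1 rubber): rubber=1
After 2 (gather 1 rubber): rubber=2
After 3 (gather 1 rubber): rubber=3
After 4 (consume 3 rubber): (empty)
After 5 (gather 10 rubber): rubber=10
After 6 (craft mortar): mortar=2 rubber=6
After 7 (craft mortar): mortar=4 rubber=2
After 8 (gather 7 rubber): mortar=4 rubber=9
After 9 (craft mortar): mortar=6 rubber=5

Answer: yes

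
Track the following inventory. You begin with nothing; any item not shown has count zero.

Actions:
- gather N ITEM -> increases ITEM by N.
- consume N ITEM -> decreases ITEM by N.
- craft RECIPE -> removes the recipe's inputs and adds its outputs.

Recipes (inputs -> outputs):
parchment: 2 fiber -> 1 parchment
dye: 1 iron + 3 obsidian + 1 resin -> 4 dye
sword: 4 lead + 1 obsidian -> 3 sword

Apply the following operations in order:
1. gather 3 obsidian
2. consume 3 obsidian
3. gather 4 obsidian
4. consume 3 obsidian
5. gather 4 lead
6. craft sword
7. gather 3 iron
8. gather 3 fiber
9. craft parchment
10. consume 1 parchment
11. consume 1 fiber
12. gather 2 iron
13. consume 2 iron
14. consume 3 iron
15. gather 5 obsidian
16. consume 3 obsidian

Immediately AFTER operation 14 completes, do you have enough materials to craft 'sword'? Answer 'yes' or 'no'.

Answer: no

Derivation:
After 1 (gather 3 obsidian): obsidian=3
After 2 (consume 3 obsidian): (empty)
After 3 (gather 4 obsidian): obsidian=4
After 4 (consume 3 obsidian): obsidian=1
After 5 (gather 4 lead): lead=4 obsidian=1
After 6 (craft sword): sword=3
After 7 (gather 3 iron): iron=3 sword=3
After 8 (gather 3 fiber): fiber=3 iron=3 sword=3
After 9 (craft parchment): fiber=1 iron=3 parchment=1 sword=3
After 10 (consume 1 parchment): fiber=1 iron=3 sword=3
After 11 (consume 1 fiber): iron=3 sword=3
After 12 (gather 2 iron): iron=5 sword=3
After 13 (consume 2 iron): iron=3 sword=3
After 14 (consume 3 iron): sword=3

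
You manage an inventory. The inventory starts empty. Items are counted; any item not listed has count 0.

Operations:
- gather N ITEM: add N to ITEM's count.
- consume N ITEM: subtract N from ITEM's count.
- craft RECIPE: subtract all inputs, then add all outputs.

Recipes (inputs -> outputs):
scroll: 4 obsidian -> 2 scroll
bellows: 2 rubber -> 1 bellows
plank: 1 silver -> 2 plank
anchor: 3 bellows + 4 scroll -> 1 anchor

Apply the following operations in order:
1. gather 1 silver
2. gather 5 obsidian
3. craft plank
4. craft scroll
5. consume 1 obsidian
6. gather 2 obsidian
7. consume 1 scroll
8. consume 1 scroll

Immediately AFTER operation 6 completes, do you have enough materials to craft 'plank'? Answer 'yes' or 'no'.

Answer: no

Derivation:
After 1 (gather 1 silver): silver=1
After 2 (gather 5 obsidian): obsidian=5 silver=1
After 3 (craft plank): obsidian=5 plank=2
After 4 (craft scroll): obsidian=1 plank=2 scroll=2
After 5 (consume 1 obsidian): plank=2 scroll=2
After 6 (gather 2 obsidian): obsidian=2 plank=2 scroll=2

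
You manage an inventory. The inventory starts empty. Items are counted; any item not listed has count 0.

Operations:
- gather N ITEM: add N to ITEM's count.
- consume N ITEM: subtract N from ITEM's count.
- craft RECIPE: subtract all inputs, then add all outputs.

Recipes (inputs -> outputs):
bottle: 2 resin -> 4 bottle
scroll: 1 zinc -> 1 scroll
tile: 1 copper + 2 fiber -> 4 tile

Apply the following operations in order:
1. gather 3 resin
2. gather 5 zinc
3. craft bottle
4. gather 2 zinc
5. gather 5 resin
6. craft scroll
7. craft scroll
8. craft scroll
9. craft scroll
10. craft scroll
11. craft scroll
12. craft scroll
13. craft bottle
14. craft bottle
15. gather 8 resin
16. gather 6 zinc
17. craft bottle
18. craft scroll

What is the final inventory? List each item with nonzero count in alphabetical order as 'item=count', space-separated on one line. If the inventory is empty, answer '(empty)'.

After 1 (gather 3 resin): resin=3
After 2 (gather 5 zinc): resin=3 zinc=5
After 3 (craft bottle): bottle=4 resin=1 zinc=5
After 4 (gather 2 zinc): bottle=4 resin=1 zinc=7
After 5 (gather 5 resin): bottle=4 resin=6 zinc=7
After 6 (craft scroll): bottle=4 resin=6 scroll=1 zinc=6
After 7 (craft scroll): bottle=4 resin=6 scroll=2 zinc=5
After 8 (craft scroll): bottle=4 resin=6 scroll=3 zinc=4
After 9 (craft scroll): bottle=4 resin=6 scroll=4 zinc=3
After 10 (craft scroll): bottle=4 resin=6 scroll=5 zinc=2
After 11 (craft scroll): bottle=4 resin=6 scroll=6 zinc=1
After 12 (craft scroll): bottle=4 resin=6 scroll=7
After 13 (craft bottle): bottle=8 resin=4 scroll=7
After 14 (craft bottle): bottle=12 resin=2 scroll=7
After 15 (gather 8 resin): bottle=12 resin=10 scroll=7
After 16 (gather 6 zinc): bottle=12 resin=10 scroll=7 zinc=6
After 17 (craft bottle): bottle=16 resin=8 scroll=7 zinc=6
After 18 (craft scroll): bottle=16 resin=8 scroll=8 zinc=5

Answer: bottle=16 resin=8 scroll=8 zinc=5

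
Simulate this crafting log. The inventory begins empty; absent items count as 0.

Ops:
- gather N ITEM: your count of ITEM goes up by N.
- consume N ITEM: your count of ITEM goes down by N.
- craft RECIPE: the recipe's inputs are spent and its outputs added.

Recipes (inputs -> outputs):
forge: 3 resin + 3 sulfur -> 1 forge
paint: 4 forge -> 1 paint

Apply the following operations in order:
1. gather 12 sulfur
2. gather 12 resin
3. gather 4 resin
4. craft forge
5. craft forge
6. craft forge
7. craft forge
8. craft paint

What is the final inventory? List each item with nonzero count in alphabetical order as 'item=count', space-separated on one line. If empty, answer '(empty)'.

Answer: paint=1 resin=4

Derivation:
After 1 (gather 12 sulfur): sulfur=12
After 2 (gather 12 resin): resin=12 sulfur=12
After 3 (gather 4 resin): resin=16 sulfur=12
After 4 (craft forge): forge=1 resin=13 sulfur=9
After 5 (craft forge): forge=2 resin=10 sulfur=6
After 6 (craft forge): forge=3 resin=7 sulfur=3
After 7 (craft forge): forge=4 resin=4
After 8 (craft paint): paint=1 resin=4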